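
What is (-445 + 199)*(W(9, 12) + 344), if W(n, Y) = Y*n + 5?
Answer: -112422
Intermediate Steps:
W(n, Y) = 5 + Y*n
(-445 + 199)*(W(9, 12) + 344) = (-445 + 199)*((5 + 12*9) + 344) = -246*((5 + 108) + 344) = -246*(113 + 344) = -246*457 = -112422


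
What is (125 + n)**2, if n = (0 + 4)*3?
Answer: 18769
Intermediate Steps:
n = 12 (n = 4*3 = 12)
(125 + n)**2 = (125 + 12)**2 = 137**2 = 18769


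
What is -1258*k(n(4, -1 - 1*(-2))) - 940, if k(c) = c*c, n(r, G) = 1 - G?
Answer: -940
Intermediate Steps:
k(c) = c**2
-1258*k(n(4, -1 - 1*(-2))) - 940 = -1258*(1 - (-1 - 1*(-2)))**2 - 940 = -1258*(1 - (-1 + 2))**2 - 940 = -1258*(1 - 1*1)**2 - 940 = -1258*(1 - 1)**2 - 940 = -1258*0**2 - 940 = -1258*0 - 940 = 0 - 940 = -940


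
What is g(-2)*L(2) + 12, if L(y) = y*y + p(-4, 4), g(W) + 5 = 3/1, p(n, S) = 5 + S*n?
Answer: 26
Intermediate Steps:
g(W) = -2 (g(W) = -5 + 3/1 = -5 + 3*1 = -5 + 3 = -2)
L(y) = -11 + y² (L(y) = y*y + (5 + 4*(-4)) = y² + (5 - 16) = y² - 11 = -11 + y²)
g(-2)*L(2) + 12 = -2*(-11 + 2²) + 12 = -2*(-11 + 4) + 12 = -2*(-7) + 12 = 14 + 12 = 26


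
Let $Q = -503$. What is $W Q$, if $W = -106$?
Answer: $53318$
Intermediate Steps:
$W Q = \left(-106\right) \left(-503\right) = 53318$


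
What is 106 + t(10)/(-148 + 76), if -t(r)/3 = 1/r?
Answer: 25441/240 ≈ 106.00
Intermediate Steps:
t(r) = -3/r
106 + t(10)/(-148 + 76) = 106 + (-3/10)/(-148 + 76) = 106 + (-3*⅒)/(-72) = 106 - 1/72*(-3/10) = 106 + 1/240 = 25441/240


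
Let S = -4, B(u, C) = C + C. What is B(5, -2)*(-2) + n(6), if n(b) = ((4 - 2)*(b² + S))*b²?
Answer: 2312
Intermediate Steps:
B(u, C) = 2*C
n(b) = b²*(-8 + 2*b²) (n(b) = ((4 - 2)*(b² - 4))*b² = (2*(-4 + b²))*b² = (-8 + 2*b²)*b² = b²*(-8 + 2*b²))
B(5, -2)*(-2) + n(6) = (2*(-2))*(-2) + 2*6²*(-4 + 6²) = -4*(-2) + 2*36*(-4 + 36) = 8 + 2*36*32 = 8 + 2304 = 2312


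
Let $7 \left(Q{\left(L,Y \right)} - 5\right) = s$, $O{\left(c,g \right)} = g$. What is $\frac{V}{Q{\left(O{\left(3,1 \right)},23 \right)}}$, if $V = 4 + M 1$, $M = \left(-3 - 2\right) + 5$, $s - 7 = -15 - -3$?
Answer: $\frac{14}{15} \approx 0.93333$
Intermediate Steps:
$s = -5$ ($s = 7 - 12 = -5$)
$M = 0$ ($M = -5 + 5 = 0$)
$Q{\left(L,Y \right)} = \frac{30}{7}$ ($Q{\left(L,Y \right)} = 5 + \frac{1}{7} \left(-5\right) = 5 - \frac{5}{7} = \frac{30}{7}$)
$V = 4$ ($V = 4 + 0 \cdot 1 = 4 + 0 = 4$)
$\frac{V}{Q{\left(O{\left(3,1 \right)},23 \right)}} = \frac{4}{\frac{30}{7}} = 4 \cdot \frac{7}{30} = \frac{14}{15}$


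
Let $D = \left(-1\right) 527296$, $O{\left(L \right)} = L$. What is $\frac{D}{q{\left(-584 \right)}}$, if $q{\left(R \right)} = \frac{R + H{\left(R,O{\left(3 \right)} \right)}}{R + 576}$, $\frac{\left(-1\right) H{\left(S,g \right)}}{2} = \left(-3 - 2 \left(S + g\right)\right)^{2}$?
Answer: $- \frac{27392}{17449} \approx -1.5698$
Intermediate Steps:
$D = -527296$
$H{\left(S,g \right)} = - 2 \left(-3 - 2 S - 2 g\right)^{2}$ ($H{\left(S,g \right)} = - 2 \left(-3 - 2 \left(S + g\right)\right)^{2} = - 2 \left(-3 - \left(2 S + 2 g\right)\right)^{2} = - 2 \left(-3 - 2 S - 2 g\right)^{2}$)
$q{\left(R \right)} = \frac{R - 2 \left(9 + 2 R\right)^{2}}{576 + R}$ ($q{\left(R \right)} = \frac{R - 2 \left(3 + 2 R + 2 \cdot 3\right)^{2}}{R + 576} = \frac{R - 2 \left(3 + 2 R + 6\right)^{2}}{576 + R} = \frac{R - 2 \left(9 + 2 R\right)^{2}}{576 + R}$)
$\frac{D}{q{\left(-584 \right)}} = - \frac{527296}{\frac{1}{576 - 584} \left(-584 - 2 \left(9 + 2 \left(-584\right)\right)^{2}\right)} = - \frac{527296}{\frac{1}{-8} \left(-584 - 2 \left(9 - 1168\right)^{2}\right)} = - \frac{527296}{\left(- \frac{1}{8}\right) \left(-584 - 2 \left(-1159\right)^{2}\right)} = - \frac{527296}{\left(- \frac{1}{8}\right) \left(-584 - 2686562\right)} = - \frac{527296}{\left(- \frac{1}{8}\right) \left(-2687146\right)} = - \frac{527296}{\frac{1343573}{4}} = \left(-527296\right) \frac{4}{1343573} = - \frac{27392}{17449}$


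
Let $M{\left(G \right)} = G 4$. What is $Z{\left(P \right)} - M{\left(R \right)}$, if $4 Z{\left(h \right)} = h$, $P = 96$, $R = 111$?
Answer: $-420$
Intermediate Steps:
$M{\left(G \right)} = 4 G$
$Z{\left(h \right)} = \frac{h}{4}$
$Z{\left(P \right)} - M{\left(R \right)} = \frac{1}{4} \cdot 96 - 4 \cdot 111 = 24 - 444 = -420$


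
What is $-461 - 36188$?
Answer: $-36649$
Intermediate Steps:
$-461 - 36188 = -36649$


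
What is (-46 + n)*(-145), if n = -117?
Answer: 23635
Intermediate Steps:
(-46 + n)*(-145) = (-46 - 117)*(-145) = -163*(-145) = 23635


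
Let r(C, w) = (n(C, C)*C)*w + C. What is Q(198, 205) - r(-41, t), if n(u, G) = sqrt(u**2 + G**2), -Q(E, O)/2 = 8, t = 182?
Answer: 25 + 305942*sqrt(2) ≈ 4.3269e+5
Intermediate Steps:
Q(E, O) = -16 (Q(E, O) = -2*8 = -16)
n(u, G) = sqrt(G**2 + u**2)
r(C, w) = C + C*w*sqrt(2)*sqrt(C**2) (r(C, w) = (sqrt(C**2 + C**2)*C)*w + C = (sqrt(2*C**2)*C)*w + C = ((sqrt(2)*sqrt(C**2))*C)*w + C = (C*sqrt(2)*sqrt(C**2))*w + C = C*w*sqrt(2)*sqrt(C**2) + C = C + C*w*sqrt(2)*sqrt(C**2))
Q(198, 205) - r(-41, t) = -16 - (-41)*(1 + 182*sqrt(2)*sqrt((-41)**2)) = -16 - (-41)*(1 + 182*sqrt(2)*sqrt(1681)) = -16 - (-41)*(1 + 182*sqrt(2)*41) = -16 - (-41)*(1 + 7462*sqrt(2)) = -16 - (-41 - 305942*sqrt(2)) = -16 + (41 + 305942*sqrt(2)) = 25 + 305942*sqrt(2)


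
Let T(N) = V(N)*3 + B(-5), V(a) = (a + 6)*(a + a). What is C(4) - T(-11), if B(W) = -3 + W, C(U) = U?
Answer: -318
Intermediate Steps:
V(a) = 2*a*(6 + a) (V(a) = (6 + a)*(2*a) = 2*a*(6 + a))
T(N) = -8 + 6*N*(6 + N) (T(N) = (2*N*(6 + N))*3 + (-3 - 5) = 6*N*(6 + N) - 8 = -8 + 6*N*(6 + N))
C(4) - T(-11) = 4 - (-8 + 6*(-11)*(6 - 11)) = 4 - (-8 + 6*(-11)*(-5)) = 4 - (-8 + 330) = 4 - 1*322 = 4 - 322 = -318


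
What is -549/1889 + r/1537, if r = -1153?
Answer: -3021830/2903393 ≈ -1.0408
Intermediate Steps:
-549/1889 + r/1537 = -549/1889 - 1153/1537 = -3021830/2903393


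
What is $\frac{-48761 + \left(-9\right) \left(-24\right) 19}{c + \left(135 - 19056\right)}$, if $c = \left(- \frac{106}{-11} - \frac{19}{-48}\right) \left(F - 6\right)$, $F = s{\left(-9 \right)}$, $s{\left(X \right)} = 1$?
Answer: $\frac{23578896}{10016773} \approx 2.3539$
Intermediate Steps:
$F = 1$
$c = - \frac{26485}{528}$ ($c = \left(- \frac{106}{-11} - \frac{19}{-48}\right) \left(1 - 6\right) = \left(\left(-106\right) \left(- \frac{1}{11}\right) - - \frac{19}{48}\right) \left(-5\right) = \left(\frac{106}{11} + \frac{19}{48}\right) \left(-5\right) = \frac{5297}{528} \left(-5\right) = - \frac{26485}{528} \approx -50.161$)
$\frac{-48761 + \left(-9\right) \left(-24\right) 19}{c + \left(135 - 19056\right)} = \frac{-48761 + \left(-9\right) \left(-24\right) 19}{- \frac{26485}{528} + \left(135 - 19056\right)} = \frac{-48761 + 216 \cdot 19}{- \frac{26485}{528} - 18921} = \frac{-48761 + 4104}{- \frac{10016773}{528}} = \left(-44657\right) \left(- \frac{528}{10016773}\right) = \frac{23578896}{10016773}$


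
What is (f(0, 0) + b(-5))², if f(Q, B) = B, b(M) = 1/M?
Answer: 1/25 ≈ 0.040000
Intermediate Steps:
(f(0, 0) + b(-5))² = (0 + 1/(-5))² = (0 - ⅕)² = (-⅕)² = 1/25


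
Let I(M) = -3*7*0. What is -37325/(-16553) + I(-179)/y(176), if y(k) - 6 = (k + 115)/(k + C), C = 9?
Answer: 37325/16553 ≈ 2.2549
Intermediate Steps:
y(k) = 6 + (115 + k)/(9 + k) (y(k) = 6 + (k + 115)/(k + 9) = 6 + (115 + k)/(9 + k))
I(M) = 0 (I(M) = -21*0 = 0)
-37325/(-16553) + I(-179)/y(176) = -37325/(-16553) + 0/(((169 + 7*176)/(9 + 176))) = -37325*(-1/16553) + 0/(((169 + 1232)/185)) = 37325/16553 + 0/(((1/185)*1401)) = 37325/16553 + 0/(1401/185) = 37325/16553 + 0*(185/1401) = 37325/16553 + 0 = 37325/16553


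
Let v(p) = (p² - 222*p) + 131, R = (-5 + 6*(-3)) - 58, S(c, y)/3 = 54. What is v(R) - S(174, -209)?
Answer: 24512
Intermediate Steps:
S(c, y) = 162 (S(c, y) = 3*54 = 162)
R = -81 (R = (-5 - 18) - 58 = -23 - 58 = -81)
v(p) = 131 + p² - 222*p
v(R) - S(174, -209) = (131 + (-81)² - 222*(-81)) - 1*162 = (131 + 6561 + 17982) - 162 = 24674 - 162 = 24512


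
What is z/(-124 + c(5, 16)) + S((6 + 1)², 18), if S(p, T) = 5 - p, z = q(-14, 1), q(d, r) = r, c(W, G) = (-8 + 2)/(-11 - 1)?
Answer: -10870/247 ≈ -44.008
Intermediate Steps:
c(W, G) = ½ (c(W, G) = -6/(-12) = -6*(-1/12) = ½)
z = 1
z/(-124 + c(5, 16)) + S((6 + 1)², 18) = 1/(-124 + ½) + (5 - (6 + 1)²) = 1/(-247/2) + (5 - 1*7²) = 1*(-2/247) + (5 - 1*49) = -2/247 + (5 - 49) = -2/247 - 44 = -10870/247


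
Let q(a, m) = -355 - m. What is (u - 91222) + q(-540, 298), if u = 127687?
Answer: 35812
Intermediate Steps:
(u - 91222) + q(-540, 298) = (127687 - 91222) + (-355 - 1*298) = 36465 + (-355 - 298) = 36465 - 653 = 35812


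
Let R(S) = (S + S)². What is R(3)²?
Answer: 1296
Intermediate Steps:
R(S) = 4*S² (R(S) = (2*S)² = 4*S²)
R(3)² = (4*3²)² = (4*9)² = 36² = 1296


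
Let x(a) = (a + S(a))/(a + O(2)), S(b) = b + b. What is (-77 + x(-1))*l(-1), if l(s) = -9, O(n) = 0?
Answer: 666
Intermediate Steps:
S(b) = 2*b
x(a) = 3 (x(a) = (a + 2*a)/(a + 0) = (3*a)/a = 3)
(-77 + x(-1))*l(-1) = (-77 + 3)*(-9) = -74*(-9) = 666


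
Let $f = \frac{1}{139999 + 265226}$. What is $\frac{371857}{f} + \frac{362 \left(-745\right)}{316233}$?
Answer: $\frac{47651807672838535}{316233} \approx 1.5069 \cdot 10^{11}$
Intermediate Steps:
$f = \frac{1}{405225} \approx 2.4678 \cdot 10^{-6}$
$\frac{371857}{f} + \frac{362 \left(-745\right)}{316233} = 371857 \frac{1}{\frac{1}{405225}} + \frac{362 \left(-745\right)}{316233} = 371857 \cdot 405225 - \frac{269690}{316233} = 150685752825 - \frac{269690}{316233} = \frac{47651807672838535}{316233}$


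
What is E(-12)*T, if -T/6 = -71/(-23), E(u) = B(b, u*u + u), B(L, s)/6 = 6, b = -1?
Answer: -15336/23 ≈ -666.78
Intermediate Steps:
B(L, s) = 36 (B(L, s) = 6*6 = 36)
E(u) = 36
T = -426/23 (T = -(-426)/(-23) = -(-426)*(-1)/23 = -6*71/23 = -426/23 ≈ -18.522)
E(-12)*T = 36*(-426/23) = -15336/23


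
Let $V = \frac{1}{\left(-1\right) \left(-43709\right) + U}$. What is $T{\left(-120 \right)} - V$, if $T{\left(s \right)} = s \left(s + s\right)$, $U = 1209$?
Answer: $\frac{1293638399}{44918} \approx 28800.0$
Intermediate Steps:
$T{\left(s \right)} = 2 s^{2}$ ($T{\left(s \right)} = s 2 s = 2 s^{2}$)
$V = \frac{1}{44918}$ ($V = \frac{1}{\left(-1\right) \left(-43709\right) + 1209} = \frac{1}{43709 + 1209} = \frac{1}{44918} \approx 2.2263 \cdot 10^{-5}$)
$T{\left(-120 \right)} - V = 2 \left(-120\right)^{2} - \frac{1}{44918} = 2 \cdot 14400 - \frac{1}{44918} = 28800 - \frac{1}{44918} = \frac{1293638399}{44918}$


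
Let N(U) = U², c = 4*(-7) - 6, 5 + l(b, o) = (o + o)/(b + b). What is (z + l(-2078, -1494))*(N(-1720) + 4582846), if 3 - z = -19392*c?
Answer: -5166078711151258/1039 ≈ -4.9722e+12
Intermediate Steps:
l(b, o) = -5 + o/b (l(b, o) = -5 + (o + o)/(b + b) = -5 + (2*o)/((2*b)) = -5 + (2*o)*(1/(2*b)) = -5 + o/b)
c = -34 (c = -28 - 6 = -34)
z = -659325 (z = 3 - (-19392)*(-34) = 3 - 1*659328 = 3 - 659328 = -659325)
(z + l(-2078, -1494))*(N(-1720) + 4582846) = (-659325 + (-5 - 1494/(-2078)))*((-1720)² + 4582846) = (-659325 + (-5 - 1494*(-1/2078)))*(2958400 + 4582846) = (-659325 + (-5 + 747/1039))*7541246 = (-659325 - 4448/1039)*7541246 = -685043123/1039*7541246 = -5166078711151258/1039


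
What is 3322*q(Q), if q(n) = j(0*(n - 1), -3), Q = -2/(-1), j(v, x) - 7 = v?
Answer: 23254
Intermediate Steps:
j(v, x) = 7 + v
Q = 2 (Q = -2*(-1) = 2)
q(n) = 7 (q(n) = 7 + 0*(n - 1) = 7 + 0*(-1 + n) = 7 + 0 = 7)
3322*q(Q) = 3322*7 = 23254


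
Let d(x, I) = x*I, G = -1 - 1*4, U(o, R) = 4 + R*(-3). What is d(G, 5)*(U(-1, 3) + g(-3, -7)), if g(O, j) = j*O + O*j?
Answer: -925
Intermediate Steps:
U(o, R) = 4 - 3*R
G = -5 (G = -1 - 4 = -5)
g(O, j) = 2*O*j (g(O, j) = O*j + O*j = 2*O*j)
d(x, I) = I*x
d(G, 5)*(U(-1, 3) + g(-3, -7)) = (5*(-5))*((4 - 3*3) + 2*(-3)*(-7)) = -25*((4 - 9) + 42) = -25*(-5 + 42) = -25*37 = -925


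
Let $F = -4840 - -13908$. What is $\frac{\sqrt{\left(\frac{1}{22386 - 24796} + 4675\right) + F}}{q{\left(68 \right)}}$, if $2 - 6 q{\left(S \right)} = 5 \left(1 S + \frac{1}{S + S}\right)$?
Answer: $- \frac{408 \sqrt{79820715890}}{55397465} \approx -2.0808$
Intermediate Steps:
$F = 9068$ ($F = -4840 + 13908 = 9068$)
$q{\left(S \right)} = \frac{1}{3} - \frac{5 S}{6} - \frac{5}{12 S}$ ($q{\left(S \right)} = \frac{1}{3} - \frac{5 \left(1 S + \frac{1}{S + S}\right)}{6} = \frac{1}{3} - \frac{5 \left(S + \frac{1}{2 S}\right)}{6} = \frac{1}{3} - \frac{5 S + \frac{5}{2 S}}{6} = \frac{1}{3} - \left(\frac{5 S}{6} + \frac{5}{12 S}\right) = \frac{1}{3} - \frac{5 S}{6} - \frac{5}{12 S}$)
$\frac{\sqrt{\left(\frac{1}{22386 - 24796} + 4675\right) + F}}{q{\left(68 \right)}} = \frac{\sqrt{\left(\frac{1}{22386 - 24796} + 4675\right) + 9068}}{\frac{1}{12} \cdot \frac{1}{68} \left(-5 - 10 \cdot 68^{2} + 4 \cdot 68\right)} = \frac{\sqrt{\left(\frac{1}{-2410} + 4675\right) + 9068}}{\frac{1}{12} \cdot \frac{1}{68} \left(-5 - 46240 + 272\right)} = \frac{\sqrt{\left(- \frac{1}{2410} + 4675\right) + 9068}}{\frac{1}{12} \cdot \frac{1}{68} \left(-5 - 46240 + 272\right)} = \frac{\sqrt{\frac{11266749}{2410} + 9068}}{\frac{1}{12} \cdot \frac{1}{68} \left(-45973\right)} = \frac{\sqrt{\frac{33120629}{2410}}}{- \frac{45973}{816}} = \frac{\sqrt{79820715890}}{2410} \left(- \frac{816}{45973}\right) = - \frac{408 \sqrt{79820715890}}{55397465}$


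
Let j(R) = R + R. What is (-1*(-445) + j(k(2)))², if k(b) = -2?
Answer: 194481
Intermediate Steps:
j(R) = 2*R
(-1*(-445) + j(k(2)))² = (-1*(-445) + 2*(-2))² = (445 - 4)² = 441² = 194481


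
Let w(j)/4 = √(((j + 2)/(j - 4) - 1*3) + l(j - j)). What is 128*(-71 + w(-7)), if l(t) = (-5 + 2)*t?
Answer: -9088 + 1024*I*√77/11 ≈ -9088.0 + 816.87*I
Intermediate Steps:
l(t) = -3*t
w(j) = 4*√(-3 + (2 + j)/(-4 + j)) (w(j) = 4*√(((j + 2)/(j - 4) - 1*3) - 3*(j - j)) = 4*√(((2 + j)/(-4 + j) - 3) - 3*0) = 4*√(((2 + j)/(-4 + j) - 3) + 0) = 4*√((-3 + (2 + j)/(-4 + j)) + 0) = 4*√(-3 + (2 + j)/(-4 + j)))
128*(-71 + w(-7)) = 128*(-71 + 4*√2*√((7 - 1*(-7))/(-4 - 7))) = 128*(-71 + 4*√2*√((7 + 7)/(-11))) = 128*(-71 + 4*√2*√(-1/11*14)) = 128*(-71 + 4*√2*√(-14/11)) = 128*(-71 + 4*√2*(I*√154/11)) = 128*(-71 + 8*I*√77/11) = -9088 + 1024*I*√77/11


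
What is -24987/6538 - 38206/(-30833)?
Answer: -520633343/201586154 ≈ -2.5827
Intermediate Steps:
-24987/6538 - 38206/(-30833) = -24987*1/6538 - 38206*(-1/30833) = -24987/6538 + 38206/30833 = -520633343/201586154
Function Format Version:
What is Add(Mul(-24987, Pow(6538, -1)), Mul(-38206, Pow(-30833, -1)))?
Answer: Rational(-520633343, 201586154) ≈ -2.5827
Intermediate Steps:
Add(Mul(-24987, Pow(6538, -1)), Mul(-38206, Pow(-30833, -1))) = Add(Mul(-24987, Rational(1, 6538)), Mul(-38206, Rational(-1, 30833))) = Add(Rational(-24987, 6538), Rational(38206, 30833)) = Rational(-520633343, 201586154)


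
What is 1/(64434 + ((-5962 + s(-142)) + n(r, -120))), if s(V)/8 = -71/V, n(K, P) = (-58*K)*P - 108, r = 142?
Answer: 1/1046688 ≈ 9.5540e-7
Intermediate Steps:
n(K, P) = -108 - 58*K*P (n(K, P) = -58*K*P - 108 = -108 - 58*K*P)
s(V) = -568/V (s(V) = 8*(-71/V) = -568/V)
1/(64434 + ((-5962 + s(-142)) + n(r, -120))) = 1/(64434 + ((-5962 - 568/(-142)) + (-108 - 58*142*(-120)))) = 1/(64434 + ((-5962 - 568*(-1/142)) + (-108 + 988320))) = 1/(64434 + ((-5962 + 4) + 988212)) = 1/(64434 + (-5958 + 988212)) = 1/(64434 + 982254) = 1/1046688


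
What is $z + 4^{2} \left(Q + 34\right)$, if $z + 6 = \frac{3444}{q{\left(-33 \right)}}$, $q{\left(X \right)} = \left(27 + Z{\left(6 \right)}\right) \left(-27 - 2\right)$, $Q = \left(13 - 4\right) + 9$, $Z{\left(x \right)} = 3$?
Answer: $\frac{119196}{145} \approx 822.04$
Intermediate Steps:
$Q = 18$ ($Q = 9 + 9 = 18$)
$q{\left(X \right)} = -870$ ($q{\left(X \right)} = \left(27 + 3\right) \left(-27 - 2\right) = 30 \left(-29\right) = -870$)
$z = - \frac{1444}{145}$ ($z = -6 + \frac{3444}{-870} = -6 + 3444 \left(- \frac{1}{870}\right) = -6 - \frac{574}{145} = - \frac{1444}{145} \approx -9.9586$)
$z + 4^{2} \left(Q + 34\right) = - \frac{1444}{145} + 4^{2} \left(18 + 34\right) = - \frac{1444}{145} + 16 \cdot 52 = - \frac{1444}{145} + 832 = \frac{119196}{145}$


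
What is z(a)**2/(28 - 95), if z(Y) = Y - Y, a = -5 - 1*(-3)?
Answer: 0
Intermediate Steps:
a = -2 (a = -5 + 3 = -2)
z(Y) = 0
z(a)**2/(28 - 95) = 0**2/(28 - 95) = 0/(-67) = 0*(-1/67) = 0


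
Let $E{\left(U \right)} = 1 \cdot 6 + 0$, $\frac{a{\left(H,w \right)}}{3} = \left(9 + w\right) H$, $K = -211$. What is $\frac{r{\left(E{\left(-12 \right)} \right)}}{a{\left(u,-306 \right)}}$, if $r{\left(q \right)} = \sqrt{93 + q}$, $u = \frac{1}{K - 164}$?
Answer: $\frac{125 \sqrt{11}}{99} \approx 4.1877$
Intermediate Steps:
$u = - \frac{1}{375}$ ($u = \frac{1}{-211 - 164} = \frac{1}{-375} = - \frac{1}{375} \approx -0.0026667$)
$a{\left(H,w \right)} = 3 H \left(9 + w\right)$ ($a{\left(H,w \right)} = 3 \left(9 + w\right) H = 3 H \left(9 + w\right)$)
$E{\left(U \right)} = 6$ ($E{\left(U \right)} = 6 + 0 = 6$)
$\frac{r{\left(E{\left(-12 \right)} \right)}}{a{\left(u,-306 \right)}} = \frac{\sqrt{93 + 6}}{3 \left(- \frac{1}{375}\right) \left(9 - 306\right)} = \frac{\sqrt{99}}{3 \left(- \frac{1}{375}\right) \left(-297\right)} = \frac{3 \sqrt{11}}{\frac{297}{125}} = 3 \sqrt{11} \cdot \frac{125}{297} = \frac{125 \sqrt{11}}{99}$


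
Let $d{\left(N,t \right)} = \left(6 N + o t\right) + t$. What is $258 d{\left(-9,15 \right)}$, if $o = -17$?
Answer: $-75852$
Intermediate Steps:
$d{\left(N,t \right)} = - 16 t + 6 N$ ($d{\left(N,t \right)} = \left(6 N - 17 t\right) + t = \left(- 17 t + 6 N\right) + t = - 16 t + 6 N$)
$258 d{\left(-9,15 \right)} = 258 \left(\left(-16\right) 15 + 6 \left(-9\right)\right) = 258 \left(-240 - 54\right) = 258 \left(-294\right) = -75852$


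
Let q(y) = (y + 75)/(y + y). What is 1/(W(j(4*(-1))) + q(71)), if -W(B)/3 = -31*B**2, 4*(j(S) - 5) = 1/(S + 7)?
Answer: 3408/8193425 ≈ 0.00041594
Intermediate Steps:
j(S) = 5 + 1/(4*(7 + S)) (j(S) = 5 + 1/(4*(S + 7)) = 5 + 1/(4*(7 + S)))
q(y) = (75 + y)/(2*y) (q(y) = (75 + y)/((2*y)) = (75 + y)*(1/(2*y)) = (75 + y)/(2*y))
W(B) = 93*B**2 (W(B) = -(-93)*B**2 = 93*B**2)
1/(W(j(4*(-1))) + q(71)) = 1/(93*((141 + 20*(4*(-1)))/(4*(7 + 4*(-1))))**2 + (1/2)*(75 + 71)/71) = 1/(93*((141 + 20*(-4))/(4*(7 - 4)))**2 + (1/2)*(1/71)*146) = 1/(93*((1/4)*(141 - 80)/3)**2 + 73/71) = 1/(93*((1/4)*(1/3)*61)**2 + 73/71) = 1/(93*(61/12)**2 + 73/71) = 1/(93*(3721/144) + 73/71) = 1/(115351/48 + 73/71) = 1/(8193425/3408) = 3408/8193425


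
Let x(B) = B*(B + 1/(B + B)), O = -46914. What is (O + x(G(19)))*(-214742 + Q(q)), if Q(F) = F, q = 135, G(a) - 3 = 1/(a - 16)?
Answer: 181180457501/18 ≈ 1.0066e+10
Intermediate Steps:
G(a) = 3 + 1/(-16 + a) (G(a) = 3 + 1/(a - 16) = 3 + 1/(-16 + a))
x(B) = B*(B + 1/(2*B))
(O + x(G(19)))*(-214742 + Q(q)) = (-46914 + (½ + ((-47 + 3*19)/(-16 + 19))²))*(-214742 + 135) = (-46914 + (½ + ((-47 + 57)/3)²))*(-214607) = (-46914 + (½ + ((⅓)*10)²))*(-214607) = (-46914 + (½ + (10/3)²))*(-214607) = (-46914 + (½ + 100/9))*(-214607) = (-46914 + 209/18)*(-214607) = -844243/18*(-214607) = 181180457501/18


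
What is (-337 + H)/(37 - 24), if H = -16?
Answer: -353/13 ≈ -27.154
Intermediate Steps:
(-337 + H)/(37 - 24) = (-337 - 16)/(37 - 24) = -353/13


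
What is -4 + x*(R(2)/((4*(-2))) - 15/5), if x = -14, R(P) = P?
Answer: 83/2 ≈ 41.500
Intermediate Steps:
-4 + x*(R(2)/((4*(-2))) - 15/5) = -4 - 14*(2/((4*(-2))) - 15/5) = -4 - 14*(2/(-8) - 15*1/5) = -4 - 14*(2*(-1/8) - 3) = -4 - 14*(-1/4 - 3) = -4 - 14*(-13/4) = -4 + 91/2 = 83/2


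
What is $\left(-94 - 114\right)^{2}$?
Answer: $43264$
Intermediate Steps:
$\left(-94 - 114\right)^{2} = \left(-208\right)^{2} = 43264$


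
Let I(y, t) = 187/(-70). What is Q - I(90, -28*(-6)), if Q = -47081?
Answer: -3295483/70 ≈ -47078.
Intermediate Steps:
I(y, t) = -187/70 (I(y, t) = 187*(-1/70) = -187/70)
Q - I(90, -28*(-6)) = -47081 - 1*(-187/70) = -47081 + 187/70 = -3295483/70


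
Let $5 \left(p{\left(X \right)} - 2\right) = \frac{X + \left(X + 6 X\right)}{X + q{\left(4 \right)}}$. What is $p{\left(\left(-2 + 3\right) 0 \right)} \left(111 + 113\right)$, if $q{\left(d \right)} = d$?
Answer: $448$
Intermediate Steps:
$p{\left(X \right)} = 2 + \frac{8 X}{5 \left(4 + X\right)}$ ($p{\left(X \right)} = 2 + \frac{\left(X + \left(X + 6 X\right)\right) \frac{1}{X + 4}}{5} = 2 + \frac{\left(X + 7 X\right) \frac{1}{4 + X}}{5} = 2 + \frac{8 X \frac{1}{4 + X}}{5} = 2 + \frac{8 X}{5 \left(4 + X\right)}$)
$p{\left(\left(-2 + 3\right) 0 \right)} \left(111 + 113\right) = \frac{2 \left(20 + 9 \left(-2 + 3\right) 0\right)}{5 \left(4 + \left(-2 + 3\right) 0\right)} \left(111 + 113\right) = \frac{2 \left(20 + 9 \cdot 1 \cdot 0\right)}{5 \left(4 + 1 \cdot 0\right)} 224 = \frac{2 \left(20 + 9 \cdot 0\right)}{5 \left(4 + 0\right)} 224 = \frac{2 \left(20 + 0\right)}{5 \cdot 4} \cdot 224 = \frac{2}{5} \cdot \frac{1}{4} \cdot 20 \cdot 224 = 2 \cdot 224 = 448$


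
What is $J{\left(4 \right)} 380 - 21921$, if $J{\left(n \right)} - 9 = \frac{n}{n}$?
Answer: $-18121$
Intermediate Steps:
$J{\left(n \right)} = 10$ ($J{\left(n \right)} = 9 + \frac{n}{n} = 9 + 1 = 10$)
$J{\left(4 \right)} 380 - 21921 = 10 \cdot 380 - 21921 = 3800 - 21921 = -18121$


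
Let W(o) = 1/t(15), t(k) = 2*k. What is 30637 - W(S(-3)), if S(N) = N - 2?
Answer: 919109/30 ≈ 30637.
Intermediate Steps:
S(N) = -2 + N
W(o) = 1/30 (W(o) = 1/(2*15) = 1/30)
30637 - W(S(-3)) = 30637 - 1*1/30 = 30637 - 1/30 = 919109/30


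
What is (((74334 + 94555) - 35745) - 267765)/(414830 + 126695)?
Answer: -134621/541525 ≈ -0.24860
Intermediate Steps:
(((74334 + 94555) - 35745) - 267765)/(414830 + 126695) = ((168889 - 35745) - 267765)/541525 = (133144 - 267765)*(1/541525) = -134621*1/541525 = -134621/541525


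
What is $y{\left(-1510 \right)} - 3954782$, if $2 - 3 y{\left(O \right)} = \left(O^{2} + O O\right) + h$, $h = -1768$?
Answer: $- \frac{16422776}{3} \approx -5.4743 \cdot 10^{6}$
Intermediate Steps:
$y{\left(O \right)} = 590 - \frac{2 O^{2}}{3}$ ($y{\left(O \right)} = \frac{2}{3} - \frac{\left(O^{2} + O O\right) - 1768}{3} = \frac{2}{3} - \frac{\left(O^{2} + O^{2}\right) - 1768}{3} = \frac{2}{3} - \frac{2 O^{2} - 1768}{3} = \frac{2}{3} - \frac{-1768 + 2 O^{2}}{3} = \frac{2}{3} - \left(- \frac{1768}{3} + \frac{2 O^{2}}{3}\right) = 590 - \frac{2 O^{2}}{3}$)
$y{\left(-1510 \right)} - 3954782 = \left(590 - \frac{2 \left(-1510\right)^{2}}{3}\right) - 3954782 = \left(590 - \frac{4560200}{3}\right) - 3954782 = - \frac{4558430}{3} - 3954782 = - \frac{16422776}{3}$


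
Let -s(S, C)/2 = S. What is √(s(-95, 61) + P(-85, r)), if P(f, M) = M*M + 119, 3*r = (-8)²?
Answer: 23*√13/3 ≈ 27.643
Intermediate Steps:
s(S, C) = -2*S
r = 64/3 (r = (⅓)*(-8)² = (⅓)*64 = 64/3 ≈ 21.333)
P(f, M) = 119 + M² (P(f, M) = M² + 119 = 119 + M²)
√(s(-95, 61) + P(-85, r)) = √(-2*(-95) + (119 + (64/3)²)) = √(190 + (119 + 4096/9)) = √(190 + 5167/9) = √(6877/9) = 23*√13/3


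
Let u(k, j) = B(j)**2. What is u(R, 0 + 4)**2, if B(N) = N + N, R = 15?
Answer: 4096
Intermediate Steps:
B(N) = 2*N
u(k, j) = 4*j**2 (u(k, j) = (2*j)**2 = 4*j**2)
u(R, 0 + 4)**2 = (4*(0 + 4)**2)**2 = (4*4**2)**2 = (4*16)**2 = 64**2 = 4096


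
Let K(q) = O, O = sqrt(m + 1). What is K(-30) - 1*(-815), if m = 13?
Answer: 815 + sqrt(14) ≈ 818.74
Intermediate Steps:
O = sqrt(14) (O = sqrt(13 + 1) = sqrt(14) ≈ 3.7417)
K(q) = sqrt(14)
K(-30) - 1*(-815) = sqrt(14) - 1*(-815) = sqrt(14) + 815 = 815 + sqrt(14)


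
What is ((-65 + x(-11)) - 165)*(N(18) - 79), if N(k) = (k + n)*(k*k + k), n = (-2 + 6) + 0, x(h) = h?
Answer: -1794245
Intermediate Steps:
n = 4 (n = 4 + 0 = 4)
N(k) = (4 + k)*(k + k**2) (N(k) = (k + 4)*(k*k + k) = (4 + k)*(k**2 + k) = (4 + k)*(k + k**2))
((-65 + x(-11)) - 165)*(N(18) - 79) = ((-65 - 11) - 165)*(18*(4 + 18**2 + 5*18) - 79) = (-76 - 165)*(18*(4 + 324 + 90) - 79) = -241*(18*418 - 79) = -241*(7524 - 79) = -241*7445 = -1794245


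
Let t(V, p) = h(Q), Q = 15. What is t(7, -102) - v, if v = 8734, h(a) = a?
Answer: -8719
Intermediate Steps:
t(V, p) = 15
t(7, -102) - v = 15 - 1*8734 = 15 - 8734 = -8719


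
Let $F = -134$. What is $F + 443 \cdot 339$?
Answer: $150043$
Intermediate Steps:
$F + 443 \cdot 339 = -134 + 443 \cdot 339 = -134 + 150177 = 150043$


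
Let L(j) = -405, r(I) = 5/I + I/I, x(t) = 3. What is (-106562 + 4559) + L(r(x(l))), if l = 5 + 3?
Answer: -102408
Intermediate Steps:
l = 8
r(I) = 1 + 5/I (r(I) = 5/I + 1 = 1 + 5/I)
(-106562 + 4559) + L(r(x(l))) = (-106562 + 4559) - 405 = -102003 - 405 = -102408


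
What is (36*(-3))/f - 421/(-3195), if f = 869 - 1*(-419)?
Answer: 49297/1028790 ≈ 0.047917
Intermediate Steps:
f = 1288 (f = 869 + 419 = 1288)
(36*(-3))/f - 421/(-3195) = (36*(-3))/1288 - 421/(-3195) = -108*1/1288 - 421*(-1/3195) = -27/322 + 421/3195 = 49297/1028790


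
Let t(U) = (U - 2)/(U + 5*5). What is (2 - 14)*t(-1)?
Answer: 3/2 ≈ 1.5000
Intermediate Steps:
t(U) = (-2 + U)/(25 + U) (t(U) = (-2 + U)/(U + 25) = (-2 + U)/(25 + U))
(2 - 14)*t(-1) = (2 - 14)*((-2 - 1)/(25 - 1)) = -12*(-3)/24 = -(-3)/2 = -12*(-1/8) = 3/2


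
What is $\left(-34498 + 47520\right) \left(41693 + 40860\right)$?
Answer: $1075005166$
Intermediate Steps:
$\left(-34498 + 47520\right) \left(41693 + 40860\right) = 13022 \cdot 82553 = 1075005166$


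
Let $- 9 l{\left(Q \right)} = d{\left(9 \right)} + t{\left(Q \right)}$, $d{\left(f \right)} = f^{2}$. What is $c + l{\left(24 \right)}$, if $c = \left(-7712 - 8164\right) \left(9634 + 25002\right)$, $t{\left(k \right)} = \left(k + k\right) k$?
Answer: $-549881273$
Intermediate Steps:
$t{\left(k \right)} = 2 k^{2}$ ($t{\left(k \right)} = 2 k k = 2 k^{2}$)
$l{\left(Q \right)} = -9 - \frac{2 Q^{2}}{9}$ ($l{\left(Q \right)} = - \frac{9^{2} + 2 Q^{2}}{9} = - \frac{81 + 2 Q^{2}}{9} = -9 - \frac{2 Q^{2}}{9}$)
$c = -549881136$ ($c = \left(-15876\right) 34636 = -549881136$)
$c + l{\left(24 \right)} = -549881136 - \left(9 + \frac{2 \cdot 24^{2}}{9}\right) = -549881136 - 137 = -549881273$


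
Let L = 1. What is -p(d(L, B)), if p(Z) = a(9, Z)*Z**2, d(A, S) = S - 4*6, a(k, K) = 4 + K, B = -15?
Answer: 53235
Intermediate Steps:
d(A, S) = -24 + S (d(A, S) = S - 24 = -24 + S)
p(Z) = Z**2*(4 + Z) (p(Z) = (4 + Z)*Z**2 = Z**2*(4 + Z))
-p(d(L, B)) = -(-24 - 15)**2*(4 + (-24 - 15)) = -(-39)**2*(4 - 39) = -1521*(-35) = -1*(-53235) = 53235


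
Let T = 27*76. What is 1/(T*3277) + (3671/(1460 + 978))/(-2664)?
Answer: -685522007/1213163174448 ≈ -0.00056507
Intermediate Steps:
T = 2052
1/(T*3277) + (3671/(1460 + 978))/(-2664) = 1/(2052*3277) + (3671/(1460 + 978))/(-2664) = (1/2052)*(1/3277) + (3671/2438)*(-1/2664) = 1/6724404 + (3671*(1/2438))*(-1/2664) = 1/6724404 + (3671/2438)*(-1/2664) = 1/6724404 - 3671/6494832 = -685522007/1213163174448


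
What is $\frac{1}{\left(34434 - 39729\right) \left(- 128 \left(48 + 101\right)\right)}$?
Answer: $\frac{1}{100986240} \approx 9.9023 \cdot 10^{-9}$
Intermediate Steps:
$\frac{1}{\left(34434 - 39729\right) \left(- 128 \left(48 + 101\right)\right)} = \frac{1}{\left(-5295\right) \left(\left(-128\right) 149\right)} = - \frac{1}{5295 \left(-19072\right)} = \left(- \frac{1}{5295}\right) \left(- \frac{1}{19072}\right) = \frac{1}{100986240}$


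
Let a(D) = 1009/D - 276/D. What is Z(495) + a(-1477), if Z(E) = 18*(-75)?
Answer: -1994683/1477 ≈ -1350.5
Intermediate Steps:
Z(E) = -1350
a(D) = 733/D
Z(495) + a(-1477) = -1350 + 733/(-1477) = -1350 + 733*(-1/1477) = -1350 - 733/1477 = -1994683/1477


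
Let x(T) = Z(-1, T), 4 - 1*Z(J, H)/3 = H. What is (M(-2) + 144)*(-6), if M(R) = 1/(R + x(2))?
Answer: -1731/2 ≈ -865.50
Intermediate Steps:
Z(J, H) = 12 - 3*H
x(T) = 12 - 3*T
M(R) = 1/(6 + R) (M(R) = 1/(R + (12 - 3*2)) = 1/(R + (12 - 6)) = 1/(R + 6) = 1/(6 + R))
(M(-2) + 144)*(-6) = (1/(6 - 2) + 144)*(-6) = (1/4 + 144)*(-6) = (¼ + 144)*(-6) = (577/4)*(-6) = -1731/2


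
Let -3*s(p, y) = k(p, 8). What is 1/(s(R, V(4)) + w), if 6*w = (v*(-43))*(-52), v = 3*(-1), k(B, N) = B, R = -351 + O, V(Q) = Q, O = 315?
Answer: -1/1106 ≈ -0.00090416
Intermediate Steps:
R = -36 (R = -351 + 315 = -36)
v = -3
s(p, y) = -p/3
w = -1118 (w = (-3*(-43)*(-52))/6 = (129*(-52))/6 = (⅙)*(-6708) = -1118)
1/(s(R, V(4)) + w) = 1/(-⅓*(-36) - 1118) = 1/(12 - 1118) = 1/(-1106) = -1/1106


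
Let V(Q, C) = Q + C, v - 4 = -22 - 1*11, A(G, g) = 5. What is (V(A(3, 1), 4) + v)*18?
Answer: -360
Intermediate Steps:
v = -29 (v = 4 + (-22 - 1*11) = 4 + (-22 - 11) = 4 - 33 = -29)
V(Q, C) = C + Q
(V(A(3, 1), 4) + v)*18 = ((4 + 5) - 29)*18 = (9 - 29)*18 = -20*18 = -360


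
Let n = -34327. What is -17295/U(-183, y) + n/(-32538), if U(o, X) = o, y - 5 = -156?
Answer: 189675517/1984818 ≈ 95.563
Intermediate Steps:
y = -151 (y = 5 - 156 = -151)
-17295/U(-183, y) + n/(-32538) = -17295/(-183) - 34327/(-32538) = -17295*(-1/183) - 34327*(-1/32538) = 5765/61 + 34327/32538 = 189675517/1984818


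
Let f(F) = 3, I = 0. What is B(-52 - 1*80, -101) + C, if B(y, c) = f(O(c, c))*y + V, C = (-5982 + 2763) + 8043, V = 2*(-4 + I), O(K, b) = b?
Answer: 4420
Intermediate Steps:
V = -8 (V = 2*(-4 + 0) = 2*(-4) = -8)
C = 4824 (C = -3219 + 8043 = 4824)
B(y, c) = -8 + 3*y (B(y, c) = 3*y - 8 = -8 + 3*y)
B(-52 - 1*80, -101) + C = (-8 + 3*(-52 - 1*80)) + 4824 = (-8 + 3*(-52 - 80)) + 4824 = (-8 + 3*(-132)) + 4824 = (-8 - 396) + 4824 = -404 + 4824 = 4420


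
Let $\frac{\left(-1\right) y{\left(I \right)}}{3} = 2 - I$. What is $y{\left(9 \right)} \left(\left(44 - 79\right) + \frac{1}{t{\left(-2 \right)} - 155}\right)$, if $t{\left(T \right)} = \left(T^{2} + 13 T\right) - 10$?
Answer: $- \frac{137466}{187} \approx -735.11$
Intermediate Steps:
$y{\left(I \right)} = -6 + 3 I$ ($y{\left(I \right)} = - 3 \left(2 - I\right) = -6 + 3 I$)
$t{\left(T \right)} = -10 + T^{2} + 13 T$
$y{\left(9 \right)} \left(\left(44 - 79\right) + \frac{1}{t{\left(-2 \right)} - 155}\right) = \left(-6 + 3 \cdot 9\right) \left(\left(44 - 79\right) + \frac{1}{\left(-10 + \left(-2\right)^{2} + 13 \left(-2\right)\right) - 155}\right) = \left(-6 + 27\right) \left(\left(44 - 79\right) + \frac{1}{\left(-10 + 4 - 26\right) - 155}\right) = 21 \left(-35 + \frac{1}{-32 - 155}\right) = 21 \left(-35 + \frac{1}{-187}\right) = 21 \left(-35 - \frac{1}{187}\right) = 21 \left(- \frac{6546}{187}\right) = - \frac{137466}{187}$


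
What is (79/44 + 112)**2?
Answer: 25070049/1936 ≈ 12949.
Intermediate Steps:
(79/44 + 112)**2 = (5007/44)**2 = 25070049/1936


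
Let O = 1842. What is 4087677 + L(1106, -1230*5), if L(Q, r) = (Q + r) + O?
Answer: 4084475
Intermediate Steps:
L(Q, r) = 1842 + Q + r (L(Q, r) = (Q + r) + 1842 = 1842 + Q + r)
4087677 + L(1106, -1230*5) = 4087677 + (1842 + 1106 - 1230*5) = 4087677 + (1842 + 1106 - 6150) = 4087677 - 3202 = 4084475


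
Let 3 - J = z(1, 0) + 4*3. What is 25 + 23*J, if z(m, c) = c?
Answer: -182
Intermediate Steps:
J = -9 (J = 3 - (0 + 4*3) = 3 - (0 + 12) = 3 - 1*12 = 3 - 12 = -9)
25 + 23*J = 25 + 23*(-9) = 25 - 207 = -182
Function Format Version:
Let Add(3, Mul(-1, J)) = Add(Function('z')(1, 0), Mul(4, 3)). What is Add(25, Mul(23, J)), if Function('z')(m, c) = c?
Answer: -182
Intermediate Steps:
J = -9 (J = Add(3, Mul(-1, Add(0, Mul(4, 3)))) = Add(3, Mul(-1, Add(0, 12))) = Add(3, Mul(-1, 12)) = Add(3, -12) = -9)
Add(25, Mul(23, J)) = Add(25, Mul(23, -9)) = Add(25, -207) = -182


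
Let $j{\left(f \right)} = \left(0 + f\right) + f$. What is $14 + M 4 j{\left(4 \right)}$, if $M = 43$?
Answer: $1390$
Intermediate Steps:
$j{\left(f \right)} = 2 f$ ($j{\left(f \right)} = f + f = 2 f$)
$14 + M 4 j{\left(4 \right)} = 14 + 43 \cdot 4 \cdot 2 \cdot 4 = 14 + 43 \cdot 4 \cdot 8 = 14 + 43 \cdot 32 = 14 + 1376 = 1390$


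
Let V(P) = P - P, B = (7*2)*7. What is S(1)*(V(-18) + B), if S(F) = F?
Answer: 98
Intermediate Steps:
B = 98 (B = 14*7 = 98)
V(P) = 0
S(1)*(V(-18) + B) = 1*(0 + 98) = 1*98 = 98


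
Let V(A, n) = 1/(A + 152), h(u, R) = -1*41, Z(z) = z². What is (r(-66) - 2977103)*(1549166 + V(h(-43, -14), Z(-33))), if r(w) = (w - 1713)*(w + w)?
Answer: -471554553126425/111 ≈ -4.2482e+12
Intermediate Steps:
r(w) = 2*w*(-1713 + w) (r(w) = (-1713 + w)*(2*w) = 2*w*(-1713 + w))
h(u, R) = -41
V(A, n) = 1/(152 + A)
(r(-66) - 2977103)*(1549166 + V(h(-43, -14), Z(-33))) = (2*(-66)*(-1713 - 66) - 2977103)*(1549166 + 1/(152 - 41)) = (2*(-66)*(-1779) - 2977103)*(1549166 + 1/111) = (234828 - 2977103)*(1549166 + 1/111) = -2742275*171957427/111 = -471554553126425/111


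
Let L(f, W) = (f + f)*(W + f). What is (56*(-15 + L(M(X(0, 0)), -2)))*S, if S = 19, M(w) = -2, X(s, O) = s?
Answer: 1064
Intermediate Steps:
L(f, W) = 2*f*(W + f) (L(f, W) = (2*f)*(W + f) = 2*f*(W + f))
(56*(-15 + L(M(X(0, 0)), -2)))*S = (56*(-15 + 2*(-2)*(-2 - 2)))*19 = (56*(-15 + 2*(-2)*(-4)))*19 = (56*(-15 + 16))*19 = (56*1)*19 = 56*19 = 1064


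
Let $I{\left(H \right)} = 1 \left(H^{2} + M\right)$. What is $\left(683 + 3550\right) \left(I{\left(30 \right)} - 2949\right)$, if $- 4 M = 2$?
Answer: $- \frac{17351067}{2} \approx -8.6755 \cdot 10^{6}$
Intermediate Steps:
$M = - \frac{1}{2}$ ($M = \left(- \frac{1}{4}\right) 2 = - \frac{1}{2} \approx -0.5$)
$I{\left(H \right)} = - \frac{1}{2} + H^{2}$ ($I{\left(H \right)} = 1 \left(H^{2} - \frac{1}{2}\right) = 1 \left(- \frac{1}{2} + H^{2}\right) = - \frac{1}{2} + H^{2}$)
$\left(683 + 3550\right) \left(I{\left(30 \right)} - 2949\right) = \left(683 + 3550\right) \left(\left(- \frac{1}{2} + 30^{2}\right) - 2949\right) = 4233 \left(\left(- \frac{1}{2} + 900\right) - 2949\right) = 4233 \left(\frac{1799}{2} - 2949\right) = 4233 \left(- \frac{4099}{2}\right) = - \frac{17351067}{2}$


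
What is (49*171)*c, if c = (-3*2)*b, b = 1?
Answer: -50274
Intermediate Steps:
c = -6 (c = -3*2*1 = -6*1 = -6)
(49*171)*c = (49*171)*(-6) = 8379*(-6) = -50274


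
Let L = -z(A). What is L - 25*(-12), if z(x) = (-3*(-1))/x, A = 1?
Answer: 297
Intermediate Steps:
z(x) = 3/x
L = -3 (L = -3/1 = -3 ≈ -3.0000)
L - 25*(-12) = -3 - 25*(-12) = -3 + 300 = 297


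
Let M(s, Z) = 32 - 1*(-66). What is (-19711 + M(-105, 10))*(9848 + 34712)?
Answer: -873955280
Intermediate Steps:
M(s, Z) = 98 (M(s, Z) = 32 + 66 = 98)
(-19711 + M(-105, 10))*(9848 + 34712) = (-19711 + 98)*(9848 + 34712) = -19613*44560 = -873955280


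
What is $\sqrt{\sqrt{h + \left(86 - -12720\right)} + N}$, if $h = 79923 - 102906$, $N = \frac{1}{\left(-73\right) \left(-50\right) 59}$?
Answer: $\frac{\sqrt{8614 + 1855024900 i \sqrt{10177}}}{43070} \approx 7.1021 + 7.1021 i$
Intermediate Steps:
$N = \frac{1}{215350}$ ($N = \frac{1}{3650 \cdot 59} = \frac{1}{215350} \approx 4.6436 \cdot 10^{-6}$)
$h = -22983$ ($h = 79923 - 102906 = -22983$)
$\sqrt{\sqrt{h + \left(86 - -12720\right)} + N} = \sqrt{\sqrt{-22983 + \left(86 - -12720\right)} + \frac{1}{215350}} = \sqrt{\sqrt{-22983 + \left(86 + 12720\right)} + \frac{1}{215350}} = \sqrt{\sqrt{-22983 + 12806} + \frac{1}{215350}} = \sqrt{\sqrt{-10177} + \frac{1}{215350}} = \sqrt{i \sqrt{10177} + \frac{1}{215350}} = \sqrt{\frac{1}{215350} + i \sqrt{10177}}$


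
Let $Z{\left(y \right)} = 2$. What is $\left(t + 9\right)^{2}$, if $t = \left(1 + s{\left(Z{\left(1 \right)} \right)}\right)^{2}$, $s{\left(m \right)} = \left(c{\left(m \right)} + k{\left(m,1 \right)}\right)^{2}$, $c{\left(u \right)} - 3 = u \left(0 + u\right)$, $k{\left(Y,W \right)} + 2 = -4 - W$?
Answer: $100$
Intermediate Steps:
$k{\left(Y,W \right)} = -6 - W$ ($k{\left(Y,W \right)} = -2 - \left(4 + W\right) = -6 - W$)
$c{\left(u \right)} = 3 + u^{2}$ ($c{\left(u \right)} = 3 + u \left(0 + u\right) = 3 + u u = 3 + u^{2}$)
$s{\left(m \right)} = \left(-4 + m^{2}\right)^{2}$ ($s{\left(m \right)} = \left(\left(3 + m^{2}\right) - 7\right)^{2} = \left(-4 + m^{2}\right)^{2}$)
$t = 1$ ($t = \left(1 + \left(-4 + 2^{2}\right)^{2}\right)^{2} = \left(1 + \left(-4 + 4\right)^{2}\right)^{2} = \left(1 + 0^{2}\right)^{2} = \left(1 + 0\right)^{2} = 1^{2} = 1$)
$\left(t + 9\right)^{2} = \left(1 + 9\right)^{2} = 10^{2} = 100$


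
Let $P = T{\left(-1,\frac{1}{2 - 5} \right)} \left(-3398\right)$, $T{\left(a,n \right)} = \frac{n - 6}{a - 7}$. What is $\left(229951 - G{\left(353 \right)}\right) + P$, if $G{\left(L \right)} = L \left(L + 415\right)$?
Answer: $- \frac{526117}{12} \approx -43843.0$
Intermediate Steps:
$G{\left(L \right)} = L \left(415 + L\right)$
$T{\left(a,n \right)} = \frac{-6 + n}{-7 + a}$
$P = - \frac{32281}{12}$ ($P = \frac{-6 + \frac{1}{2 - 5}}{-7 - 1} \left(-3398\right) = \frac{-6 + \frac{1}{-3}}{-8} \left(-3398\right) = - \frac{-6 - \frac{1}{3}}{8} \left(-3398\right) = \left(- \frac{1}{8}\right) \left(- \frac{19}{3}\right) \left(-3398\right) = \frac{19}{24} \left(-3398\right) = - \frac{32281}{12} \approx -2690.1$)
$\left(229951 - G{\left(353 \right)}\right) + P = \left(229951 - 353 \left(415 + 353\right)\right) - \frac{32281}{12} = \left(229951 - 353 \cdot 768\right) - \frac{32281}{12} = \left(229951 - 271104\right) - \frac{32281}{12} = -41153 - \frac{32281}{12} = - \frac{526117}{12}$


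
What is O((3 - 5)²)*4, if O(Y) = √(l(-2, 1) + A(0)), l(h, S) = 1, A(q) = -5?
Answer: 8*I ≈ 8.0*I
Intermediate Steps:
O(Y) = 2*I (O(Y) = √(1 - 5) = √(-4) = 2*I)
O((3 - 5)²)*4 = (2*I)*4 = 8*I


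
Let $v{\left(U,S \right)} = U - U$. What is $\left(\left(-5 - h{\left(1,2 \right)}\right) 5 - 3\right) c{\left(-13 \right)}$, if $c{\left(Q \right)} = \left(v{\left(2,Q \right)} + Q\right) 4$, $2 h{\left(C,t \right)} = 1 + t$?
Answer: $1846$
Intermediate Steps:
$h{\left(C,t \right)} = \frac{1}{2} + \frac{t}{2}$ ($h{\left(C,t \right)} = \frac{1 + t}{2} = \frac{1}{2} + \frac{t}{2}$)
$v{\left(U,S \right)} = 0$
$c{\left(Q \right)} = 4 Q$ ($c{\left(Q \right)} = \left(0 + Q\right) 4 = Q 4 = 4 Q$)
$\left(\left(-5 - h{\left(1,2 \right)}\right) 5 - 3\right) c{\left(-13 \right)} = \left(\left(-5 - \left(\frac{1}{2} + \frac{1}{2} \cdot 2\right)\right) 5 - 3\right) 4 \left(-13\right) = \left(\left(-5 - \left(\frac{1}{2} + 1\right)\right) 5 - 3\right) \left(-52\right) = \left(\left(-5 - \frac{3}{2}\right) 5 - 3\right) \left(-52\right) = \left(\left(- \frac{13}{2}\right) 5 - 3\right) \left(-52\right) = \left(- \frac{65}{2} - 3\right) \left(-52\right) = \left(- \frac{71}{2}\right) \left(-52\right) = 1846$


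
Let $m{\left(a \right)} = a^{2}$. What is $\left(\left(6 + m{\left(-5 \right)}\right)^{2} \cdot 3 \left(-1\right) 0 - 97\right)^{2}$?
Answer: $9409$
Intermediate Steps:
$\left(\left(6 + m{\left(-5 \right)}\right)^{2} \cdot 3 \left(-1\right) 0 - 97\right)^{2} = \left(\left(6 + \left(-5\right)^{2}\right)^{2} \cdot 3 \left(-1\right) 0 - 97\right)^{2} = \left(\left(6 + 25\right)^{2} \left(\left(-3\right) 0\right) - 97\right)^{2} = \left(31^{2} \cdot 0 - 97\right)^{2} = \left(961 \cdot 0 - 97\right)^{2} = \left(0 - 97\right)^{2} = \left(-97\right)^{2} = 9409$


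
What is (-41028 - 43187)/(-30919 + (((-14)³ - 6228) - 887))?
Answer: 84215/40778 ≈ 2.0652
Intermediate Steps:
(-41028 - 43187)/(-30919 + (((-14)³ - 6228) - 887)) = -84215/(-30919 + ((-2744 - 6228) - 887)) = -84215/(-30919 + (-8972 - 887)) = -84215/(-30919 - 9859) = -84215/(-40778) = -84215*(-1/40778) = 84215/40778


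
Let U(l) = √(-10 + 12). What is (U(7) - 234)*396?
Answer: -92664 + 396*√2 ≈ -92104.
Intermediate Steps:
U(l) = √2
(U(7) - 234)*396 = (√2 - 234)*396 = (-234 + √2)*396 = -92664 + 396*√2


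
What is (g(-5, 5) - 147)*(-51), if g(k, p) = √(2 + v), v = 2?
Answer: 7395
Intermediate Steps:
g(k, p) = 2 (g(k, p) = √(2 + 2) = √4 = 2)
(g(-5, 5) - 147)*(-51) = (2 - 147)*(-51) = -145*(-51) = 7395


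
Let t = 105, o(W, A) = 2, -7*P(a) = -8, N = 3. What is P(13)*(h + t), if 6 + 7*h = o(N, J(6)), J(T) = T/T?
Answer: 5848/49 ≈ 119.35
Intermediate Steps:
J(T) = 1
P(a) = 8/7 (P(a) = -1/7*(-8) = 8/7)
h = -4/7 (h = -6/7 + (1/7)*2 = -6/7 + 2/7 = -4/7 ≈ -0.57143)
P(13)*(h + t) = 8*(-4/7 + 105)/7 = (8/7)*(731/7) = 5848/49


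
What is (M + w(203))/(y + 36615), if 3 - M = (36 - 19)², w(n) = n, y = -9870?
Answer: -83/26745 ≈ -0.0031034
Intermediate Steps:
M = -286 (M = 3 - (36 - 19)² = 3 - 1*17² = 3 - 1*289 = 3 - 289 = -286)
(M + w(203))/(y + 36615) = (-286 + 203)/(-9870 + 36615) = -83/26745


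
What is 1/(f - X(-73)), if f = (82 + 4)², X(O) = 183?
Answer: 1/7213 ≈ 0.00013864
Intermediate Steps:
f = 7396 (f = 86² = 7396)
1/(f - X(-73)) = 1/(7396 - 1*183) = 1/(7396 - 183) = 1/7213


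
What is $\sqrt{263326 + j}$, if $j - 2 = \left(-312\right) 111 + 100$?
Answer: $2 \sqrt{57199} \approx 478.33$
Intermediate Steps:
$j = -34530$ ($j = 2 + \left(\left(-312\right) 111 + 100\right) = 2 + \left(-34632 + 100\right) = 2 - 34532 = -34530$)
$\sqrt{263326 + j} = \sqrt{263326 - 34530} = \sqrt{228796} = 2 \sqrt{57199}$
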